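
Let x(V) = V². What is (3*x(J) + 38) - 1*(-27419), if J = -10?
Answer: 27757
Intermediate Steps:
(3*x(J) + 38) - 1*(-27419) = (3*(-10)² + 38) - 1*(-27419) = (3*100 + 38) + 27419 = (300 + 38) + 27419 = 338 + 27419 = 27757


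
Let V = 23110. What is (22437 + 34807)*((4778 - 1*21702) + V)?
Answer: 354111384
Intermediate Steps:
(22437 + 34807)*((4778 - 1*21702) + V) = (22437 + 34807)*((4778 - 1*21702) + 23110) = 57244*((4778 - 21702) + 23110) = 57244*(-16924 + 23110) = 57244*6186 = 354111384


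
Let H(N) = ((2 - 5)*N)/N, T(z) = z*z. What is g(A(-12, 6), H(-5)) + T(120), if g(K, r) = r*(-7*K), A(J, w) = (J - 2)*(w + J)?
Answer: 16164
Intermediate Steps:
T(z) = z²
A(J, w) = (-2 + J)*(J + w)
H(N) = -3 (H(N) = (-3*N)/N = -3)
g(K, r) = -7*K*r
g(A(-12, 6), H(-5)) + T(120) = -7*((-12)² - 2*(-12) - 2*6 - 12*6)*(-3) + 120² = -7*(144 + 24 - 12 - 72)*(-3) + 14400 = -7*84*(-3) + 14400 = 1764 + 14400 = 16164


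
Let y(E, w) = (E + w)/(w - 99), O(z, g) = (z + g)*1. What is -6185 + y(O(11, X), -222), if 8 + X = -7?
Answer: -1985159/321 ≈ -6184.3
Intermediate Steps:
X = -15 (X = -8 - 7 = -15)
O(z, g) = g + z (O(z, g) = (g + z)*1 = g + z)
y(E, w) = (E + w)/(-99 + w)
-6185 + y(O(11, X), -222) = -6185 + ((-15 + 11) - 222)/(-99 - 222) = -6185 + (-4 - 222)/(-321) = -6185 - 1/321*(-226) = -6185 + 226/321 = -1985159/321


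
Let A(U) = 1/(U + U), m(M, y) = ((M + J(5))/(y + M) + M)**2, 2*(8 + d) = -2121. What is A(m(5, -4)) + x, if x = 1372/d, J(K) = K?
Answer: -1232663/961650 ≈ -1.2818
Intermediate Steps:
d = -2137/2 (d = -8 + (1/2)*(-2121) = -8 - 2121/2 = -2137/2 ≈ -1068.5)
m(M, y) = (M + (5 + M)/(M + y))**2 (m(M, y) = ((M + 5)/(y + M) + M)**2 = ((5 + M)/(M + y) + M)**2 = (M + (5 + M)/(M + y))**2)
x = -2744/2137 (x = 1372/(-2137/2) = 1372*(-2/2137) = -2744/2137 ≈ -1.2840)
A(U) = 1/(2*U)
A(m(5, -4)) + x = 1/(2*(((5 + 5 + 5**2 + 5*(-4))**2/(5 - 4)**2))) - 2744/2137 = 1/(2*(((5 + 5 + 25 - 20)**2/1**2))) - 2744/2137 = 1/(2*((1*15**2))) - 2744/2137 = 1/(2*((1*225))) - 2744/2137 = (1/2)/225 - 2744/2137 = (1/2)*(1/225) - 2744/2137 = 1/450 - 2744/2137 = -1232663/961650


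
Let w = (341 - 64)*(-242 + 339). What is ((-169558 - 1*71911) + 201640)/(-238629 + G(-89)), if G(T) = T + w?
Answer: 39829/211849 ≈ 0.18801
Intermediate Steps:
w = 26869 (w = 277*97 = 26869)
G(T) = 26869 + T (G(T) = T + 26869 = 26869 + T)
((-169558 - 1*71911) + 201640)/(-238629 + G(-89)) = ((-169558 - 1*71911) + 201640)/(-238629 + (26869 - 89)) = ((-169558 - 71911) + 201640)/(-238629 + 26780) = (-241469 + 201640)/(-211849) = -39829*(-1/211849) = 39829/211849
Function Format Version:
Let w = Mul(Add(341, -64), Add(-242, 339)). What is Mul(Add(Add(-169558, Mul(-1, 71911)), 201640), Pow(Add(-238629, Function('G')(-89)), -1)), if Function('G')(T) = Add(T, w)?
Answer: Rational(39829, 211849) ≈ 0.18801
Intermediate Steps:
w = 26869 (w = Mul(277, 97) = 26869)
Function('G')(T) = Add(26869, T) (Function('G')(T) = Add(T, 26869) = Add(26869, T))
Mul(Add(Add(-169558, Mul(-1, 71911)), 201640), Pow(Add(-238629, Function('G')(-89)), -1)) = Mul(Add(Add(-169558, Mul(-1, 71911)), 201640), Pow(Add(-238629, Add(26869, -89)), -1)) = Mul(Add(Add(-169558, -71911), 201640), Pow(Add(-238629, 26780), -1)) = Mul(Add(-241469, 201640), Pow(-211849, -1)) = Mul(-39829, Rational(-1, 211849)) = Rational(39829, 211849)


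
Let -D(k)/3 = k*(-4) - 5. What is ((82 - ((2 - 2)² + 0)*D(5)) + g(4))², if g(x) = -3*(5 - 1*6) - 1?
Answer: 7056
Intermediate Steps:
D(k) = 15 + 12*k (D(k) = -3*(k*(-4) - 5) = -3*(-4*k - 5) = -3*(-5 - 4*k) = 15 + 12*k)
g(x) = 2 (g(x) = -3*(5 - 6) - 1 = -3*(-1) - 1 = 3 - 1 = 2)
((82 - ((2 - 2)² + 0)*D(5)) + g(4))² = ((82 - ((2 - 2)² + 0)*(15 + 12*5)) + 2)² = ((82 - (0² + 0)*(15 + 60)) + 2)² = ((82 - (0 + 0)*75) + 2)² = ((82 - 0*75) + 2)² = ((82 - 1*0) + 2)² = ((82 + 0) + 2)² = (82 + 2)² = 84² = 7056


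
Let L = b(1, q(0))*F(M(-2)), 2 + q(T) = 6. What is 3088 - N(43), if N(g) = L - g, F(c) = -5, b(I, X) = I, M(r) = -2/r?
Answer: 3136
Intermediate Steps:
q(T) = 4 (q(T) = -2 + 6 = 4)
L = -5 (L = 1*(-5) = -5)
N(g) = -5 - g
3088 - N(43) = 3088 - (-5 - 1*43) = 3088 - (-5 - 43) = 3088 - 1*(-48) = 3088 + 48 = 3136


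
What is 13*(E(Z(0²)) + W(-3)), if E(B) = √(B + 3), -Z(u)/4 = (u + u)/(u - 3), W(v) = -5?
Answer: -65 + 13*√3 ≈ -42.483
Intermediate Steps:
Z(u) = -8*u/(-3 + u) (Z(u) = -4*(u + u)/(u - 3) = -4*2*u/(-3 + u) = -8*u/(-3 + u))
E(B) = √(3 + B)
13*(E(Z(0²)) + W(-3)) = 13*(√(3 - 8*0²/(-3 + 0²)) - 5) = 13*(√(3 - 8*0/(-3 + 0)) - 5) = 13*(√(3 - 8*0/(-3)) - 5) = 13*(√(3 - 8*0*(-⅓)) - 5) = 13*(√(3 + 0) - 5) = 13*(√3 - 5) = 13*(-5 + √3) = -65 + 13*√3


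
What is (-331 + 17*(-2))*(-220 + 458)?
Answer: -86870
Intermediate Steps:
(-331 + 17*(-2))*(-220 + 458) = (-331 - 34)*238 = -365*238 = -86870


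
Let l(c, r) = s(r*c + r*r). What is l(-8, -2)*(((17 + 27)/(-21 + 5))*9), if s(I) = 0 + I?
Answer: -495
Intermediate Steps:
s(I) = I
l(c, r) = r² + c*r (l(c, r) = r*c + r*r = c*r + r² = r² + c*r)
l(-8, -2)*(((17 + 27)/(-21 + 5))*9) = (-2*(-8 - 2))*(((17 + 27)/(-21 + 5))*9) = (-2*(-10))*((44/(-16))*9) = 20*((44*(-1/16))*9) = 20*(-11/4*9) = 20*(-99/4) = -495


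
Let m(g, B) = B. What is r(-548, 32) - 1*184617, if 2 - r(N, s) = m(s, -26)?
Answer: -184589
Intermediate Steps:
r(N, s) = 28 (r(N, s) = 2 - 1*(-26) = 2 + 26 = 28)
r(-548, 32) - 1*184617 = 28 - 1*184617 = 28 - 184617 = -184589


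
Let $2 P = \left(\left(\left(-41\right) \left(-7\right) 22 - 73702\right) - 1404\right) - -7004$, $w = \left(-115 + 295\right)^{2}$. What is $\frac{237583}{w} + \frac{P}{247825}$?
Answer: $\frac{463024331}{64236240} \approx 7.2081$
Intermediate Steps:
$w = 32400$ ($w = 180^{2} = 32400$)
$P = -30894$ ($P = \frac{\left(\left(\left(-41\right) \left(-7\right) 22 - 73702\right) - 1404\right) - -7004}{2} = \frac{\left(\left(287 \cdot 22 - 73702\right) - 1404\right) + 7004}{2} = \frac{\left(\left(6314 - 73702\right) - 1404\right) + 7004}{2} = \frac{\left(-67388 - 1404\right) + 7004}{2} = \frac{-68792 + 7004}{2} = \frac{1}{2} \left(-61788\right) = -30894$)
$\frac{237583}{w} + \frac{P}{247825} = \frac{237583}{32400} - \frac{30894}{247825} = \frac{463024331}{64236240}$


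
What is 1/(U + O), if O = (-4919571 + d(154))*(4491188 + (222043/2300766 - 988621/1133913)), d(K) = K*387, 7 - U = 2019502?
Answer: -289874275262/6327100493840726892667059 ≈ -4.5815e-14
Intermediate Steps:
U = -2019495 (U = 7 - 1*2019502 = 7 - 2019502 = -2019495)
d(K) = 387*K
O = -6327099908441077372434369/289874275262 (O = (-4919571 + 387*154)*(4491188 + (222043/2300766 - 988621/1133913)) = (-4919571 + 59598)*(4491188 + (222043*(1/2300766) - 988621*1/1133913)) = -4859973*(4491188 + (222043/2300766 - 988621/1133913)) = -4859973*(4491188 - 674269379809/869622825786) = -4859973*3905638925426793959/869622825786 = -6327099908441077372434369/289874275262 ≈ -2.1827e+13)
1/(U + O) = 1/(-2019495 - 6327099908441077372434369/289874275262) = 1/(-6327100493840726892667059/289874275262) = -289874275262/6327100493840726892667059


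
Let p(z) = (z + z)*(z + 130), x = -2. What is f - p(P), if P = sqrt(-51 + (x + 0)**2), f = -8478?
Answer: -8384 - 260*I*sqrt(47) ≈ -8384.0 - 1782.5*I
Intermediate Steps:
P = I*sqrt(47) (P = sqrt(-51 + (-2 + 0)**2) = sqrt(-51 + (-2)**2) = sqrt(-51 + 4) = sqrt(-47) = I*sqrt(47) ≈ 6.8557*I)
p(z) = 2*z*(130 + z) (p(z) = (2*z)*(130 + z) = 2*z*(130 + z))
f - p(P) = -8478 - 2*I*sqrt(47)*(130 + I*sqrt(47))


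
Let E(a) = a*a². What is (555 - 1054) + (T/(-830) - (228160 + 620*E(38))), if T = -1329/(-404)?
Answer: -11484474942009/335320 ≈ -3.4249e+7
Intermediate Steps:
E(a) = a³
T = 1329/404 (T = -1329*(-1/404) = 1329/404 ≈ 3.2896)
(555 - 1054) + (T/(-830) - (228160 + 620*E(38))) = (555 - 1054) + ((1329/404)/(-830) - 620/(1/(368 + 38³))) = -499 + ((1329/404)*(-1/830) - 620/(1/(368 + 54872))) = -499 + (-1329/335320 - 620/(1/55240)) = -499 + (-1329/335320 - 620/1/55240) = -499 + (-1329/335320 - 620*55240) = -499 + (-1329/335320 - 34248800) = -499 - 11484307617329/335320 = -11484474942009/335320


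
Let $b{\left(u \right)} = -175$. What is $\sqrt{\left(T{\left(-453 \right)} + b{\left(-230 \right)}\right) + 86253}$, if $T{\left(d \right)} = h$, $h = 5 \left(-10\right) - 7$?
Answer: $13 \sqrt{509} \approx 293.29$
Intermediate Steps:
$h = -57$ ($h = -50 - 7 = -57$)
$T{\left(d \right)} = -57$
$\sqrt{\left(T{\left(-453 \right)} + b{\left(-230 \right)}\right) + 86253} = \sqrt{\left(-57 - 175\right) + 86253} = \sqrt{-232 + 86253} = \sqrt{86021} = 13 \sqrt{509}$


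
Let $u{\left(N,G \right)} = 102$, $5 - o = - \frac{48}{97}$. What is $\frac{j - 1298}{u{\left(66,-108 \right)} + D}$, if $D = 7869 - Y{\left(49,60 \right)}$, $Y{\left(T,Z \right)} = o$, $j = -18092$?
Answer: $- \frac{940415}{386327} \approx -2.4342$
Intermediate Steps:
$o = \frac{533}{97}$ ($o = 5 - - \frac{48}{97} = 5 + \frac{48}{97} = \frac{533}{97} \approx 5.4948$)
$Y{\left(T,Z \right)} = \frac{533}{97}$
$D = \frac{762760}{97}$ ($D = 7869 - \frac{533}{97} = \frac{762760}{97} \approx 7863.5$)
$\frac{j - 1298}{u{\left(66,-108 \right)} + D} = \frac{-18092 - 1298}{102 + \frac{762760}{97}} = - \frac{19390}{\frac{772654}{97}} = \left(-19390\right) \frac{97}{772654} = - \frac{940415}{386327}$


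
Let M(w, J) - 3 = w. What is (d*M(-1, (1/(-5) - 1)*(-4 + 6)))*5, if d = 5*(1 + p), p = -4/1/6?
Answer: 50/3 ≈ 16.667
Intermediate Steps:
p = -⅔ (p = -4*1*(⅙) = -4*⅙ = -⅔ ≈ -0.66667)
M(w, J) = 3 + w
d = 5/3 (d = 5*(1 - ⅔) = 5*(⅓) = 5/3 ≈ 1.6667)
(d*M(-1, (1/(-5) - 1)*(-4 + 6)))*5 = (5*(3 - 1)/3)*5 = ((5/3)*2)*5 = (10/3)*5 = 50/3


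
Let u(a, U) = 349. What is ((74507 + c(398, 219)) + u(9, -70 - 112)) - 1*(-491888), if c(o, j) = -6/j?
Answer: 41372310/73 ≈ 5.6674e+5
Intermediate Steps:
((74507 + c(398, 219)) + u(9, -70 - 112)) - 1*(-491888) = ((74507 - 6/219) + 349) - 1*(-491888) = ((74507 - 6*1/219) + 349) + 491888 = ((74507 - 2/73) + 349) + 491888 = (5439009/73 + 349) + 491888 = 5464486/73 + 491888 = 41372310/73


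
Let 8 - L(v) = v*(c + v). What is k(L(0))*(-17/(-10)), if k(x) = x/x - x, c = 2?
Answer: -119/10 ≈ -11.900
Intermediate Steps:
L(v) = 8 - v*(2 + v)
k(x) = 1 - x
k(L(0))*(-17/(-10)) = (1 - (8 - 1*0² - 2*0))*(-17/(-10)) = (1 - (8 - 1*0 + 0))*(-17*(-⅒)) = (1 - (8 + 0 + 0))*(17/10) = (1 - 1*8)*(17/10) = (1 - 8)*(17/10) = -7*17/10 = -119/10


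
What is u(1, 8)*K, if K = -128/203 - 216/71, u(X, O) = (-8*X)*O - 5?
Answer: 3652584/14413 ≈ 253.42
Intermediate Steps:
u(X, O) = -5 - 8*O*X (u(X, O) = -8*O*X - 5 = -5 - 8*O*X)
K = -52936/14413 (K = -128*1/203 - 216*1/71 = -128/203 - 216/71 = -52936/14413 ≈ -3.6728)
u(1, 8)*K = (-5 - 8*8*1)*(-52936/14413) = (-5 - 64)*(-52936/14413) = -69*(-52936/14413) = 3652584/14413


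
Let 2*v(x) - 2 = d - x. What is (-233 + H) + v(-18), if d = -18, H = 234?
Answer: 2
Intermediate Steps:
v(x) = -8 - x/2 (v(x) = 1 + (-18 - x)/2 = 1 + (-9 - x/2) = -8 - x/2)
(-233 + H) + v(-18) = (-233 + 234) + (-8 - ½*(-18)) = 1 + (-8 + 9) = 1 + 1 = 2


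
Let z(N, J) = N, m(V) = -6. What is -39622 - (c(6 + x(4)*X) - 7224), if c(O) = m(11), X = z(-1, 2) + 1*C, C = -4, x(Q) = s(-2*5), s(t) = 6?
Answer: -32392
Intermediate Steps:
x(Q) = 6
X = -5 (X = -1 + 1*(-4) = -1 - 4 = -5)
c(O) = -6
-39622 - (c(6 + x(4)*X) - 7224) = -39622 - (-6 - 7224) = -39622 - 1*(-7230) = -39622 + 7230 = -32392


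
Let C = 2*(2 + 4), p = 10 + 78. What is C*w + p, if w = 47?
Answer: 652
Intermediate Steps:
p = 88
C = 12 (C = 2*6 = 12)
C*w + p = 12*47 + 88 = 564 + 88 = 652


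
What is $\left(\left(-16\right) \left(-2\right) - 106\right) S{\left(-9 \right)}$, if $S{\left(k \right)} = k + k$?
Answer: $1332$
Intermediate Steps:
$S{\left(k \right)} = 2 k$
$\left(\left(-16\right) \left(-2\right) - 106\right) S{\left(-9 \right)} = \left(\left(-16\right) \left(-2\right) - 106\right) 2 \left(-9\right) = \left(32 - 106\right) \left(-18\right) = \left(-74\right) \left(-18\right) = 1332$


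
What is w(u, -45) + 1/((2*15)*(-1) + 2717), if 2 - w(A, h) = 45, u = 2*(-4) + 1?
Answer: -115540/2687 ≈ -43.000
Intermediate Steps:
u = -7 (u = -8 + 1 = -7)
w(A, h) = -43 (w(A, h) = 2 - 1*45 = 2 - 45 = -43)
w(u, -45) + 1/((2*15)*(-1) + 2717) = -43 + 1/((2*15)*(-1) + 2717) = -43 + 1/(30*(-1) + 2717) = -43 + 1/(-30 + 2717) = -43 + 1/2687 = -115540/2687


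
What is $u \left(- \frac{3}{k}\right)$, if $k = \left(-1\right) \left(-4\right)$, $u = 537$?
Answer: $- \frac{1611}{4} \approx -402.75$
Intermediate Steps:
$k = 4$
$u \left(- \frac{3}{k}\right) = 537 \left(- \frac{3}{4}\right) = - \frac{1611}{4}$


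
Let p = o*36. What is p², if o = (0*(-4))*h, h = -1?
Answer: 0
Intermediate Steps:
o = 0 (o = (0*(-4))*(-1) = 0*(-1) = 0)
p = 0 (p = 0*36 = 0)
p² = 0² = 0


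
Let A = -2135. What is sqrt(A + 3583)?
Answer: 2*sqrt(362) ≈ 38.053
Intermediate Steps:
sqrt(A + 3583) = sqrt(-2135 + 3583) = sqrt(1448) = 2*sqrt(362)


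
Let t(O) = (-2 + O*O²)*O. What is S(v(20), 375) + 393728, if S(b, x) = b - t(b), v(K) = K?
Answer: 233788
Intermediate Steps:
t(O) = O*(-2 + O³) (t(O) = (-2 + O³)*O = O*(-2 + O³))
S(b, x) = b - b*(-2 + b³)
S(v(20), 375) + 393728 = 20*(3 - 1*20³) + 393728 = 20*(3 - 1*8000) + 393728 = 20*(3 - 8000) + 393728 = 20*(-7997) + 393728 = -159940 + 393728 = 233788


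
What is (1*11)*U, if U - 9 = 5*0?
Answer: 99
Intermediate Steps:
U = 9 (U = 9 + 5*0 = 9 + 0 = 9)
(1*11)*U = (1*11)*9 = 11*9 = 99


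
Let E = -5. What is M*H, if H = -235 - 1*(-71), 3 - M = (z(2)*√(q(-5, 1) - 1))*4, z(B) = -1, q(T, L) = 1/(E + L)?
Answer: -492 - 328*I*√5 ≈ -492.0 - 733.43*I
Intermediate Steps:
q(T, L) = 1/(-5 + L)
M = 3 + 2*I*√5 (M = 3 - (-√(1/(-5 + 1) - 1))*4 = 3 - (-√(1/(-4) - 1))*4 = 3 - (-√(-¼ - 1))*4 = 3 - (-√(-5/4))*4 = 3 - (-I*√5/2)*4 = 3 - (-2)*I*√5 = 3 + 2*I*√5 ≈ 3.0 + 4.4721*I)
H = -164 (H = -235 + 71 = -164)
M*H = (3 + 2*I*√5)*(-164) = -492 - 328*I*√5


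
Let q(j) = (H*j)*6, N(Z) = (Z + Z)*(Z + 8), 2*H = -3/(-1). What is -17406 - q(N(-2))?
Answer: -17190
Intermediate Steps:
H = 3/2 (H = (-3/(-1))/2 = (-3*(-1))/2 = (1/2)*3 = 3/2 ≈ 1.5000)
N(Z) = 2*Z*(8 + Z) (N(Z) = (2*Z)*(8 + Z) = 2*Z*(8 + Z))
q(j) = 9*j (q(j) = (3*j/2)*6 = 9*j)
-17406 - q(N(-2)) = -17406 - 9*2*(-2)*(8 - 2) = -17406 - 9*2*(-2)*6 = -17406 - 9*(-24) = -17406 - 1*(-216) = -17406 + 216 = -17190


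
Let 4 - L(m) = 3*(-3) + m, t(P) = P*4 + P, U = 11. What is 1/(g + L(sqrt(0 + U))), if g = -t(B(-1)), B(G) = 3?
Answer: 2/7 - sqrt(11)/7 ≈ -0.18809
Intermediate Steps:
t(P) = 5*P (t(P) = 4*P + P = 5*P)
L(m) = 13 - m (L(m) = 4 - (3*(-3) + m) = 4 - (-9 + m) = 4 + (9 - m) = 13 - m)
g = -15 (g = -5*3 = -1*15 = -15)
1/(g + L(sqrt(0 + U))) = 1/(-15 + (13 - sqrt(0 + 11))) = 1/(-15 + (13 - sqrt(11))) = 1/(-2 - sqrt(11))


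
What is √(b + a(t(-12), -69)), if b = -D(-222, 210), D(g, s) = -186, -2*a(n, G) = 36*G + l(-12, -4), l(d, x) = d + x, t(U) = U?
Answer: 2*√359 ≈ 37.895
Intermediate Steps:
a(n, G) = 8 - 18*G (a(n, G) = -(36*G + (-12 - 4))/2 = -(36*G - 16)/2 = -(-16 + 36*G)/2 = 8 - 18*G)
b = 186 (b = -1*(-186) = 186)
√(b + a(t(-12), -69)) = √(186 + (8 - 18*(-69))) = √(186 + (8 + 1242)) = √(186 + 1250) = √1436 = 2*√359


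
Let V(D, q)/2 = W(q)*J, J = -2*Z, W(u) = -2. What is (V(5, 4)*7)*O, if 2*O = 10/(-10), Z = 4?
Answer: -112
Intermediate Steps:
J = -8 (J = -2*4 = -8)
V(D, q) = 32 (V(D, q) = 2*(-2*(-8)) = 2*16 = 32)
O = -½ (O = (10/(-10))/2 = (10*(-⅒))/2 = (½)*(-1) = -½ ≈ -0.50000)
(V(5, 4)*7)*O = (32*7)*(-½) = 224*(-½) = -112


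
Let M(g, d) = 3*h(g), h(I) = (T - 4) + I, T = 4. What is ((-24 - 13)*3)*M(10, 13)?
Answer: -3330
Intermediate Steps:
h(I) = I (h(I) = (4 - 4) + I = 0 + I = I)
M(g, d) = 3*g
((-24 - 13)*3)*M(10, 13) = ((-24 - 13)*3)*(3*10) = -37*3*30 = -111*30 = -3330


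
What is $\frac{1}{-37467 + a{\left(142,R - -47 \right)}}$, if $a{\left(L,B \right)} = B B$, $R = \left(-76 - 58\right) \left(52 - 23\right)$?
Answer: $\frac{1}{14700454} \approx 6.8025 \cdot 10^{-8}$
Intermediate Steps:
$R = -3886$ ($R = \left(-134\right) 29 = -3886$)
$a{\left(L,B \right)} = B^{2}$
$\frac{1}{-37467 + a{\left(142,R - -47 \right)}} = \frac{1}{-37467 + \left(-3886 - -47\right)^{2}} = \frac{1}{-37467 + \left(-3886 + 47\right)^{2}} = \frac{1}{-37467 + \left(-3839\right)^{2}} = \frac{1}{-37467 + 14737921} = \frac{1}{14700454}$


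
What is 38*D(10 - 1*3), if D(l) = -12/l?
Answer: -456/7 ≈ -65.143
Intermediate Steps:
38*D(10 - 1*3) = 38*(-12/(10 - 1*3)) = 38*(-12/(10 - 3)) = 38*(-12/7) = -456/7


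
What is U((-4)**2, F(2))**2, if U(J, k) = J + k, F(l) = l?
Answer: 324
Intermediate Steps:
U((-4)**2, F(2))**2 = ((-4)**2 + 2)**2 = (16 + 2)**2 = 18**2 = 324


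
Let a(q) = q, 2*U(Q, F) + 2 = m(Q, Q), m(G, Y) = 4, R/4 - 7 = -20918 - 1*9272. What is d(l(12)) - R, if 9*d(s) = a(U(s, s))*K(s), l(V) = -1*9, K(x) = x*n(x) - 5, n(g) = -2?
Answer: 1086601/9 ≈ 1.2073e+5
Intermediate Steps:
R = -120732 (R = 28 + 4*(-20918 - 1*9272) = 28 + 4*(-20918 - 9272) = 28 + 4*(-30190) = 28 - 120760 = -120732)
U(Q, F) = 1 (U(Q, F) = -1 + (1/2)*4 = -1 + 2 = 1)
K(x) = -5 - 2*x (K(x) = x*(-2) - 5 = -2*x - 5 = -5 - 2*x)
l(V) = -9
d(s) = -5/9 - 2*s/9 (d(s) = (1*(-5 - 2*s))/9 = (-5 - 2*s)/9 = -5/9 - 2*s/9)
d(l(12)) - R = (-5/9 - 2/9*(-9)) - 1*(-120732) = (-5/9 + 2) + 120732 = 13/9 + 120732 = 1086601/9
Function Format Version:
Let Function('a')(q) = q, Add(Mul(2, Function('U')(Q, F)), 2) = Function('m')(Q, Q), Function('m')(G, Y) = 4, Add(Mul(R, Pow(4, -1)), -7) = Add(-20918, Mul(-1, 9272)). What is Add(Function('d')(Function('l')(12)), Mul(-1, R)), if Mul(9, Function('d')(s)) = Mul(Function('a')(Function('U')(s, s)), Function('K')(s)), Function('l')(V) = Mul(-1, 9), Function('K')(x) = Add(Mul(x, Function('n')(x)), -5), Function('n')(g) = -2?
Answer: Rational(1086601, 9) ≈ 1.2073e+5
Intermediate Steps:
R = -120732 (R = Add(28, Mul(4, Add(-20918, Mul(-1, 9272)))) = Add(28, Mul(4, Add(-20918, -9272))) = Add(28, Mul(4, -30190)) = Add(28, -120760) = -120732)
Function('U')(Q, F) = 1 (Function('U')(Q, F) = Add(-1, Mul(Rational(1, 2), 4)) = Add(-1, 2) = 1)
Function('K')(x) = Add(-5, Mul(-2, x)) (Function('K')(x) = Add(Mul(x, -2), -5) = Add(Mul(-2, x), -5) = Add(-5, Mul(-2, x)))
Function('l')(V) = -9
Function('d')(s) = Add(Rational(-5, 9), Mul(Rational(-2, 9), s)) (Function('d')(s) = Mul(Rational(1, 9), Mul(1, Add(-5, Mul(-2, s)))) = Mul(Rational(1, 9), Add(-5, Mul(-2, s))) = Add(Rational(-5, 9), Mul(Rational(-2, 9), s)))
Add(Function('d')(Function('l')(12)), Mul(-1, R)) = Add(Add(Rational(-5, 9), Mul(Rational(-2, 9), -9)), Mul(-1, -120732)) = Add(Add(Rational(-5, 9), 2), 120732) = Add(Rational(13, 9), 120732) = Rational(1086601, 9)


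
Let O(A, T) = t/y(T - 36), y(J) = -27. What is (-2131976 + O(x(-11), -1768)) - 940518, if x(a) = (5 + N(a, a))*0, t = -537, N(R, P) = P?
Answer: -27652267/9 ≈ -3.0725e+6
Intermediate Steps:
x(a) = 0 (x(a) = (5 + a)*0 = 0)
O(A, T) = 179/9 (O(A, T) = -537/(-27) = -537*(-1/27) = 179/9)
(-2131976 + O(x(-11), -1768)) - 940518 = (-2131976 + 179/9) - 940518 = -19187605/9 - 940518 = -27652267/9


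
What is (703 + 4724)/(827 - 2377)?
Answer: -5427/1550 ≈ -3.5013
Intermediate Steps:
(703 + 4724)/(827 - 2377) = 5427/(-1550) = 5427*(-1/1550) = -5427/1550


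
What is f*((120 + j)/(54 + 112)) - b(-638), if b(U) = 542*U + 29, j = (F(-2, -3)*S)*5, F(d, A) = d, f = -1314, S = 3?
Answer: 28639531/83 ≈ 3.4505e+5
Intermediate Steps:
j = -30 (j = -2*3*5 = -6*5 = -30)
b(U) = 29 + 542*U
f*((120 + j)/(54 + 112)) - b(-638) = -1314*(120 - 30)/(54 + 112) - (29 + 542*(-638)) = -118260/166 - (29 - 345796) = -118260/166 - 1*(-345767) = -1314*45/83 + 345767 = -59130/83 + 345767 = 28639531/83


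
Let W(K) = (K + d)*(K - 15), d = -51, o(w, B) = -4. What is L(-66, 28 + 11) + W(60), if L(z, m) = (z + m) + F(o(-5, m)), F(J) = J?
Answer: 374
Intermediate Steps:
W(K) = (-51 + K)*(-15 + K) (W(K) = (K - 51)*(K - 15) = (-51 + K)*(-15 + K))
L(z, m) = -4 + m + z (L(z, m) = (z + m) - 4 = (m + z) - 4 = -4 + m + z)
L(-66, 28 + 11) + W(60) = (-4 + (28 + 11) - 66) + (765 + 60² - 66*60) = (-4 + 39 - 66) + (765 + 3600 - 3960) = -31 + 405 = 374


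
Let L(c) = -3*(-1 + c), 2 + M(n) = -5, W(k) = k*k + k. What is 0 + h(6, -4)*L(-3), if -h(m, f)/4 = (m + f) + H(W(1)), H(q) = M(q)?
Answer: 240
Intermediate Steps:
W(k) = k + k² (W(k) = k² + k = k + k²)
M(n) = -7 (M(n) = -2 - 5 = -7)
H(q) = -7
h(m, f) = 28 - 4*f - 4*m (h(m, f) = -4*((m + f) - 7) = -4*((f + m) - 7) = -4*(-7 + f + m) = 28 - 4*f - 4*m)
L(c) = 3 - 3*c (L(c) = -(-3 + 3*c) = 3 - 3*c)
0 + h(6, -4)*L(-3) = 0 + (28 - 4*(-4) - 4*6)*(3 - 3*(-3)) = 0 + (28 + 16 - 24)*(3 + 9) = 0 + 20*12 = 0 + 240 = 240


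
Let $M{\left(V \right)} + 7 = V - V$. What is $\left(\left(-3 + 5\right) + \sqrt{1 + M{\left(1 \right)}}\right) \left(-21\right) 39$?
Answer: $-1638 - 819 i \sqrt{6} \approx -1638.0 - 2006.1 i$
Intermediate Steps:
$M{\left(V \right)} = -7$ ($M{\left(V \right)} = -7 + \left(V - V\right) = -7 + 0 = -7$)
$\left(\left(-3 + 5\right) + \sqrt{1 + M{\left(1 \right)}}\right) \left(-21\right) 39 = \left(\left(-3 + 5\right) + \sqrt{1 - 7}\right) \left(-21\right) 39 = \left(2 + \sqrt{-6}\right) \left(-21\right) 39 = \left(2 + i \sqrt{6}\right) \left(-21\right) 39 = \left(-42 - 21 i \sqrt{6}\right) 39 = -1638 - 819 i \sqrt{6}$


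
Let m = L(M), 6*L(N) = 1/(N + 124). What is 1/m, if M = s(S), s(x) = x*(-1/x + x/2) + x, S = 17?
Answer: 1707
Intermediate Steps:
s(x) = x + x*(x/2 - 1/x) (s(x) = x*(-1/x + x*(½)) + x = x*(-1/x + x/2) + x = x*(x/2 - 1/x) + x = x + x*(x/2 - 1/x))
M = 321/2 (M = -1 + 17 + (½)*17² = -1 + 17 + (½)*289 = -1 + 17 + 289/2 = 321/2 ≈ 160.50)
L(N) = 1/(6*(124 + N)) (L(N) = 1/(6*(N + 124)) = 1/(6*(124 + N)))
m = 1/1707 (m = 1/(6*(124 + 321/2)) = 1/(6*(569/2)) = (⅙)*(2/569) = 1/1707 ≈ 0.00058582)
1/m = 1/(1/1707) = 1707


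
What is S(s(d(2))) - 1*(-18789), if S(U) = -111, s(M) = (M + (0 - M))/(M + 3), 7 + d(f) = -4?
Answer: 18678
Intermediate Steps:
d(f) = -11 (d(f) = -7 - 4 = -11)
s(M) = 0 (s(M) = (M - M)/(3 + M) = 0/(3 + M) = 0)
S(s(d(2))) - 1*(-18789) = -111 - 1*(-18789) = -111 + 18789 = 18678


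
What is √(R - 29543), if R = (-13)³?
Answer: 46*I*√15 ≈ 178.16*I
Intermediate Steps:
R = -2197
√(R - 29543) = √(-2197 - 29543) = √(-31740) = 46*I*√15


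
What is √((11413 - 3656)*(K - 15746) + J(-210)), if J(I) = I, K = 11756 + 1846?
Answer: I*√16631218 ≈ 4078.1*I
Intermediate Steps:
K = 13602
√((11413 - 3656)*(K - 15746) + J(-210)) = √((11413 - 3656)*(13602 - 15746) - 210) = √(7757*(-2144) - 210) = √(-16631008 - 210) = √(-16631218) = I*√16631218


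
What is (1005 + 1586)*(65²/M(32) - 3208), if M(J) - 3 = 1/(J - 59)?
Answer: -73877183/16 ≈ -4.6173e+6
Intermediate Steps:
M(J) = 3 + 1/(-59 + J) (M(J) = 3 + 1/(J - 59) = 3 + 1/(-59 + J))
(1005 + 1586)*(65²/M(32) - 3208) = (1005 + 1586)*(65²/(((-176 + 3*32)/(-59 + 32))) - 3208) = 2591*(4225/(((-176 + 96)/(-27))) - 3208) = 2591*(4225/((-1/27*(-80))) - 3208) = 2591*(4225/(80/27) - 3208) = 2591*(4225*(27/80) - 3208) = 2591*(22815/16 - 3208) = 2591*(-28513/16) = -73877183/16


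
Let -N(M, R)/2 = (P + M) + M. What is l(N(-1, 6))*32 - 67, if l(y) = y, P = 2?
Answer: -67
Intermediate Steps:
N(M, R) = -4 - 4*M (N(M, R) = -2*((2 + M) + M) = -2*(2 + 2*M) = -4 - 4*M)
l(N(-1, 6))*32 - 67 = (-4 - 4*(-1))*32 - 67 = (-4 + 4)*32 - 67 = 0*32 - 67 = 0 - 67 = -67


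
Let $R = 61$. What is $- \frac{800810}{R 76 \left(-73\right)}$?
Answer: $\frac{5485}{2318} \approx 2.3663$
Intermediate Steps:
$- \frac{800810}{R 76 \left(-73\right)} = - \frac{800810}{61 \cdot 76 \left(-73\right)} = - \frac{800810}{4636 \left(-73\right)} = - \frac{800810}{-338428} = \left(-800810\right) \left(- \frac{1}{338428}\right) = \frac{5485}{2318}$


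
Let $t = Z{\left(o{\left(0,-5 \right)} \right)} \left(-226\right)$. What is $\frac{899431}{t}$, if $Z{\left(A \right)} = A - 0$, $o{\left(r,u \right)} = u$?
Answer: $\frac{899431}{1130} \approx 795.96$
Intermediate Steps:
$Z{\left(A \right)} = A$ ($Z{\left(A \right)} = A + 0 = A$)
$t = 1130$ ($t = \left(-5\right) \left(-226\right) = 1130$)
$\frac{899431}{t} = \frac{899431}{1130}$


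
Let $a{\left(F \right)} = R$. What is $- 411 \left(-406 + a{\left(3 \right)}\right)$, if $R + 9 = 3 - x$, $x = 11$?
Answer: $173853$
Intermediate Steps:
$R = -17$ ($R = -9 + \left(3 - 11\right) = -9 - 8 = -17$)
$a{\left(F \right)} = -17$
$- 411 \left(-406 + a{\left(3 \right)}\right) = - 411 \left(-406 - 17\right) = \left(-411\right) \left(-423\right) = 173853$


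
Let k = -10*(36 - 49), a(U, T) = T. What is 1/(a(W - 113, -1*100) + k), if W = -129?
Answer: 1/30 ≈ 0.033333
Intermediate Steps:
k = 130 (k = -10*(-13) = 130)
1/(a(W - 113, -1*100) + k) = 1/(-1*100 + 130) = 1/(-100 + 130) = 1/30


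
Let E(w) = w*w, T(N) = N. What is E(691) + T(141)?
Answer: 477622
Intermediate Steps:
E(w) = w²
E(691) + T(141) = 691² + 141 = 477481 + 141 = 477622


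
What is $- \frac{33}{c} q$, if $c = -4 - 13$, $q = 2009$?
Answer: $\frac{66297}{17} \approx 3899.8$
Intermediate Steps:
$c = -17$ ($c = -4 - 13 = -17$)
$- \frac{33}{c} q = - \frac{33}{-17} \cdot 2009 = \left(-33\right) \left(- \frac{1}{17}\right) 2009 = \frac{33}{17} \cdot 2009 = \frac{66297}{17}$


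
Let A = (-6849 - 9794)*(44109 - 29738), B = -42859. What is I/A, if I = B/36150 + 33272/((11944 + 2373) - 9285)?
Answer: -17627077/776925739129650 ≈ -2.2688e-8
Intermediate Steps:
A = -239176553 (A = -16643*14371 = -239176553)
I = 123389539/22738350 (I = -42859/36150 + 33272/((11944 + 2373) - 9285) = -42859*1/36150 + 33272/(14317 - 9285) = -42859/36150 + 33272/5032 = -42859/36150 + 33272*(1/5032) = -42859/36150 + 4159/629 = 123389539/22738350 ≈ 5.4265)
I/A = (123389539/22738350)/(-239176553) = (123389539/22738350)*(-1/239176553) = -17627077/776925739129650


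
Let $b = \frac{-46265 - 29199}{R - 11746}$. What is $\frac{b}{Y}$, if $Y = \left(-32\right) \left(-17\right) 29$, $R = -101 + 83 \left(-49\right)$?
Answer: $\frac{9433}{31382408} \approx 0.00030058$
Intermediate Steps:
$R = -4168$ ($R = -101 - 4067 = -4168$)
$b = \frac{37732}{7957}$ ($b = \frac{-46265 - 29199}{-4168 - 11746} = - \frac{75464}{-15914} = \left(-75464\right) \left(- \frac{1}{15914}\right) = \frac{37732}{7957} \approx 4.742$)
$Y = 15776$ ($Y = 544 \cdot 29 = 15776$)
$\frac{b}{Y} = \frac{37732}{7957 \cdot 15776} = \frac{37732}{7957} \cdot \frac{1}{15776} = \frac{9433}{31382408}$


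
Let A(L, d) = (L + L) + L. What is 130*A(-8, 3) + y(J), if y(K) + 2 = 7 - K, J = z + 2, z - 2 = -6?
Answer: -3113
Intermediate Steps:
z = -4 (z = 2 - 6 = -4)
J = -2 (J = -4 + 2 = -2)
A(L, d) = 3*L (A(L, d) = 2*L + L = 3*L)
y(K) = 5 - K (y(K) = -2 + (7 - K) = 5 - K)
130*A(-8, 3) + y(J) = 130*(3*(-8)) + (5 - 1*(-2)) = 130*(-24) + (5 + 2) = -3120 + 7 = -3113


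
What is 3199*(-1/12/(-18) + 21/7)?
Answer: 2076151/216 ≈ 9611.8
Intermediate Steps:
3199*(-1/12/(-18) + 21/7) = 3199*(-1*1/12*(-1/18) + 21*(⅐)) = 3199*(-1/12*(-1/18) + 3) = 3199*(1/216 + 3) = 3199*(649/216) = 2076151/216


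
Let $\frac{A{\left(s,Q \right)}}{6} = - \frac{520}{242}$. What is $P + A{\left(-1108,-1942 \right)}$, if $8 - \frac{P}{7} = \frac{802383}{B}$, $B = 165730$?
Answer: $\frac{184829279}{20053330} \approx 9.2169$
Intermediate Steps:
$A{\left(s,Q \right)} = - \frac{1560}{121}$ ($A{\left(s,Q \right)} = 6 \left(- \frac{520}{242}\right) = 6 \left(\left(-520\right) \frac{1}{242}\right) = 6 \left(- \frac{260}{121}\right) = - \frac{1560}{121}$)
$P = \frac{3664199}{165730}$ ($P = 56 - 7 \cdot \frac{802383}{165730} = 56 - 7 \cdot 802383 \cdot \frac{1}{165730} = 56 - \frac{5616681}{165730} = \frac{3664199}{165730} \approx 22.109$)
$P + A{\left(-1108,-1942 \right)} = \frac{3664199}{165730} - \frac{1560}{121} = \frac{184829279}{20053330}$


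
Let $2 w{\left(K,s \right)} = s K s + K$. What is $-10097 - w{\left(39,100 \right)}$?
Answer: $- \frac{410233}{2} \approx -2.0512 \cdot 10^{5}$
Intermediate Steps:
$w{\left(K,s \right)} = \frac{K}{2} + \frac{K s^{2}}{2}$ ($w{\left(K,s \right)} = \frac{s K s + K}{2} = \frac{K s s + K}{2} = \frac{K s^{2} + K}{2} = \frac{K + K s^{2}}{2} = \frac{K}{2} + \frac{K s^{2}}{2}$)
$-10097 - w{\left(39,100 \right)} = -10097 - \frac{1}{2} \cdot 39 \left(1 + 100^{2}\right) = -10097 - \frac{1}{2} \cdot 39 \left(1 + 10000\right) = -10097 - \frac{1}{2} \cdot 39 \cdot 10001 = -10097 - \frac{390039}{2} = - \frac{410233}{2}$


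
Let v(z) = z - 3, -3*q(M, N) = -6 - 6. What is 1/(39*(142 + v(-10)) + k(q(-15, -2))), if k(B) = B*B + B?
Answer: 1/5051 ≈ 0.00019798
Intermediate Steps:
q(M, N) = 4 (q(M, N) = -(-6 - 6)/3 = -⅓*(-12) = 4)
v(z) = -3 + z
k(B) = B + B² (k(B) = B² + B = B + B²)
1/(39*(142 + v(-10)) + k(q(-15, -2))) = 1/(39*(142 + (-3 - 10)) + 4*(1 + 4)) = 1/(39*(142 - 13) + 4*5) = 1/(39*129 + 20) = 1/(5031 + 20) = 1/5051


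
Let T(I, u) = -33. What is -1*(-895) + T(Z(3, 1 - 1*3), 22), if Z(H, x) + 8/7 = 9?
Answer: 862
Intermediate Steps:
Z(H, x) = 55/7 (Z(H, x) = -8/7 + 9 = 55/7)
-1*(-895) + T(Z(3, 1 - 1*3), 22) = -1*(-895) - 33 = 895 - 33 = 862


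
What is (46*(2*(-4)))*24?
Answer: -8832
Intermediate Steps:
(46*(2*(-4)))*24 = (46*(-8))*24 = -368*24 = -8832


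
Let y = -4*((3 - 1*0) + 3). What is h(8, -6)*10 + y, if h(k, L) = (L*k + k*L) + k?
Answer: -904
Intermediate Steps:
y = -24 (y = -4*((3 + 0) + 3) = -4*(3 + 3) = -4*6 = -24)
h(k, L) = k + 2*L*k (h(k, L) = (L*k + L*k) + k = 2*L*k + k = k + 2*L*k)
h(8, -6)*10 + y = (8*(1 + 2*(-6)))*10 - 24 = (8*(1 - 12))*10 - 24 = (8*(-11))*10 - 24 = -88*10 - 24 = -880 - 24 = -904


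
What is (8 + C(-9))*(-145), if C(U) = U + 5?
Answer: -580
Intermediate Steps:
C(U) = 5 + U
(8 + C(-9))*(-145) = (8 + (5 - 9))*(-145) = (8 - 4)*(-145) = 4*(-145) = -580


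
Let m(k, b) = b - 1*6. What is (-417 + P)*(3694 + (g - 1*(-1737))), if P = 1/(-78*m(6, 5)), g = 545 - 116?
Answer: -95298250/39 ≈ -2.4435e+6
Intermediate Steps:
m(k, b) = -6 + b (m(k, b) = b - 6 = -6 + b)
g = 429
P = 1/78 (P = 1/(-78*(-6 + 5)) = 1/(-78*(-1)) = 1/78 ≈ 0.012821)
(-417 + P)*(3694 + (g - 1*(-1737))) = (-417 + 1/78)*(3694 + (429 - 1*(-1737))) = -32525*(3694 + (429 + 1737))/78 = -32525*(3694 + 2166)/78 = -32525/78*5860 = -95298250/39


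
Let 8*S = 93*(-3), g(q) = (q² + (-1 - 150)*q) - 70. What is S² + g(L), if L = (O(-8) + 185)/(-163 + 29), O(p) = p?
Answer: 387121481/287296 ≈ 1347.5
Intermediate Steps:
L = -177/134 (L = (-8 + 185)/(-163 + 29) = 177/(-134) = 177*(-1/134) = -177/134 ≈ -1.3209)
g(q) = -70 + q² - 151*q (g(q) = (q² - 151*q) - 70 = -70 + q² - 151*q)
S = -279/8 (S = (93*(-3))/8 = (⅛)*(-279) = -279/8 ≈ -34.875)
S² + g(L) = (-279/8)² + (-70 + (-177/134)² - 151*(-177/134)) = 77841/64 + (-70 + 31329/17956 + 26727/134) = 77841/64 + 2355827/17956 = 387121481/287296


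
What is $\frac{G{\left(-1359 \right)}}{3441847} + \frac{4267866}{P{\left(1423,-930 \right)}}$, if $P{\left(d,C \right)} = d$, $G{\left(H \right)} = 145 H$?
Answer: $\frac{14689061379237}{4897748281} \approx 2999.1$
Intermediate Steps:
$\frac{G{\left(-1359 \right)}}{3441847} + \frac{4267866}{P{\left(1423,-930 \right)}} = \frac{145 \left(-1359\right)}{3441847} + \frac{4267866}{1423} = \left(-197055\right) \frac{1}{3441847} + 4267866 \cdot \frac{1}{1423} = - \frac{197055}{3441847} + \frac{4267866}{1423} = \frac{14689061379237}{4897748281}$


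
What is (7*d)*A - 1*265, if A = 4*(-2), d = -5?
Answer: 15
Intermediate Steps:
A = -8
(7*d)*A - 1*265 = (7*(-5))*(-8) - 1*265 = -35*(-8) - 265 = 280 - 265 = 15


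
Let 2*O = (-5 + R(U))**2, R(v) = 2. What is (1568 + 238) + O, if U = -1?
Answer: 3621/2 ≈ 1810.5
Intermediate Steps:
O = 9/2 (O = (-5 + 2)**2/2 = (1/2)*(-3)**2 = (1/2)*9 = 9/2 ≈ 4.5000)
(1568 + 238) + O = (1568 + 238) + 9/2 = 1806 + 9/2 = 3621/2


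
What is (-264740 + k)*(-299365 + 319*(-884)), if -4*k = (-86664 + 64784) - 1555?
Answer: 602013849525/4 ≈ 1.5050e+11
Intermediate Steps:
k = 23435/4 (k = -((-86664 + 64784) - 1555)/4 = -(-21880 - 1555)/4 = -1/4*(-23435) = 23435/4 ≈ 5858.8)
(-264740 + k)*(-299365 + 319*(-884)) = (-264740 + 23435/4)*(-299365 + 319*(-884)) = -1035525*(-299365 - 281996)/4 = -1035525/4*(-581361) = 602013849525/4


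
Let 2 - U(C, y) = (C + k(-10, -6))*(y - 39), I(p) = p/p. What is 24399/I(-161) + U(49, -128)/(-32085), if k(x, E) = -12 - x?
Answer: 260944688/10695 ≈ 24399.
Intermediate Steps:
I(p) = 1
U(C, y) = 2 - (-39 + y)*(-2 + C) (U(C, y) = 2 - (C + (-12 - 1*(-10)))*(y - 39) = 2 - (C + (-12 + 10))*(-39 + y) = 2 - (C - 2)*(-39 + y) = 2 - (-2 + C)*(-39 + y) = 2 - (-39 + y)*(-2 + C))
24399/I(-161) + U(49, -128)/(-32085) = 24399/1 + (-76 + 2*(-128) + 39*49 - 1*49*(-128))/(-32085) = 24399*1 + (-76 - 256 + 1911 + 6272)*(-1/32085) = 24399 + 7851*(-1/32085) = 24399 - 2617/10695 = 260944688/10695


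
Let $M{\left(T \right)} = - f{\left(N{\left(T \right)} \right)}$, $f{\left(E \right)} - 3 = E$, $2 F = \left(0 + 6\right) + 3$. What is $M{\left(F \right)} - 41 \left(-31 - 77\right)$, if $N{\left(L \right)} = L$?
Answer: $\frac{8841}{2} \approx 4420.5$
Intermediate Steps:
$F = \frac{9}{2}$ ($F = \frac{\left(0 + 6\right) + 3}{2} = \frac{6 + 3}{2} = \frac{1}{2} \cdot 9 = \frac{9}{2} \approx 4.5$)
$f{\left(E \right)} = 3 + E$
$M{\left(T \right)} = -3 - T$ ($M{\left(T \right)} = - (3 + T) = -3 - T$)
$M{\left(F \right)} - 41 \left(-31 - 77\right) = \left(-3 - \frac{9}{2}\right) - 41 \left(-31 - 77\right) = \left(-3 - \frac{9}{2}\right) - -4428 = - \frac{15}{2} + 4428 = \frac{8841}{2}$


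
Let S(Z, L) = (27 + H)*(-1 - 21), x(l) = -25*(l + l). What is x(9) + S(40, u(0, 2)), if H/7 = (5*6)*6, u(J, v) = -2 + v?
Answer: -28764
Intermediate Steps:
x(l) = -50*l
H = 1260 (H = 7*((5*6)*6) = 7*(30*6) = 7*180 = 1260)
S(Z, L) = -28314 (S(Z, L) = (27 + 1260)*(-1 - 21) = 1287*(-22) = -28314)
x(9) + S(40, u(0, 2)) = -50*9 - 28314 = -450 - 28314 = -28764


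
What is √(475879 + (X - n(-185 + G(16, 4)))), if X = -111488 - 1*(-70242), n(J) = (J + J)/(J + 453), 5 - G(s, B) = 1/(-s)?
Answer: 21*√18812630015/4369 ≈ 659.27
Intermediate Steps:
G(s, B) = 5 + 1/s (G(s, B) = 5 - 1/((-s)) = 5 - (-1)/s = 5 + 1/s)
n(J) = 2*J/(453 + J) (n(J) = (2*J)/(453 + J) = 2*J/(453 + J))
X = -41246 (X = -111488 + 70242 = -41246)
√(475879 + (X - n(-185 + G(16, 4)))) = √(475879 + (-41246 - 2*(-185 + (5 + 1/16))/(453 + (-185 + (5 + 1/16))))) = √(475879 + (-41246 - 2*(-185 + 81/16)/(453 + (-185 + 81/16)))) = √(475879 + (-41246 - 2*(-2879)/(16*(453 - 2879/16)))) = √(475879 + (-41246 - 2*(-2879)/(16*4369/16))) = √(475879 + (-41246 - 2*(-2879)*16/(16*4369))) = √(475879 + (-41246 - 1*(-5758/4369))) = √(475879 + (-41246 + 5758/4369)) = √(475879 - 180198016/4369) = √(1898917335/4369) = 21*√18812630015/4369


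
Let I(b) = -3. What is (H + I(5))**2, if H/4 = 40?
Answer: 24649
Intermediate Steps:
H = 160 (H = 4*40 = 160)
(H + I(5))**2 = (160 - 3)**2 = 157**2 = 24649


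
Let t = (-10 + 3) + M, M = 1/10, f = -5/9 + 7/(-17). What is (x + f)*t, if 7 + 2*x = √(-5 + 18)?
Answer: 31441/1020 - 69*√13/20 ≈ 18.385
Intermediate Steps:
f = -148/153 (f = -5*⅑ + 7*(-1/17) = -5/9 - 7/17 = -148/153 ≈ -0.96732)
x = -7/2 + √13/2 (x = -7/2 + √(-5 + 18)/2 = -7/2 + √13/2 ≈ -1.6972)
M = ⅒ (M = 1*(⅒) = ⅒ ≈ 0.10000)
t = -69/10 (t = (-10 + 3) + ⅒ = -7 + ⅒ = -69/10 ≈ -6.9000)
(x + f)*t = ((-7/2 + √13/2) - 148/153)*(-69/10) = (-1367/306 + √13/2)*(-69/10) = 31441/1020 - 69*√13/20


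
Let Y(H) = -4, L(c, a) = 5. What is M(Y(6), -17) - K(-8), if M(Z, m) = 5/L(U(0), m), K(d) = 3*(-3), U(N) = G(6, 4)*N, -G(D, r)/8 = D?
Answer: 10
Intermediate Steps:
G(D, r) = -8*D
U(N) = -48*N (U(N) = (-8*6)*N = -48*N)
K(d) = -9
M(Z, m) = 1 (M(Z, m) = 5/5 = 5*(⅕) = 1)
M(Y(6), -17) - K(-8) = 1 - 1*(-9) = 1 + 9 = 10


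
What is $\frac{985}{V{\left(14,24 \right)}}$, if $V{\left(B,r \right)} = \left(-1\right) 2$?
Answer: $- \frac{985}{2} \approx -492.5$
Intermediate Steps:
$V{\left(B,r \right)} = -2$
$\frac{985}{V{\left(14,24 \right)}} = \frac{985}{-2} = 985 \left(- \frac{1}{2}\right) = - \frac{985}{2}$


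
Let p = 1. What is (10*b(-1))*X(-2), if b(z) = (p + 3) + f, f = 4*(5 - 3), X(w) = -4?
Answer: -480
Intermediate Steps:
f = 8 (f = 4*2 = 8)
b(z) = 12 (b(z) = (1 + 3) + 8 = 4 + 8 = 12)
(10*b(-1))*X(-2) = (10*12)*(-4) = 120*(-4) = -480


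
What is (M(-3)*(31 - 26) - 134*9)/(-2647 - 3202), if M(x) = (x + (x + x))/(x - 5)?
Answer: 9603/46792 ≈ 0.20523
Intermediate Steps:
M(x) = 3*x/(-5 + x) (M(x) = (x + 2*x)/(-5 + x) = (3*x)/(-5 + x) = 3*x/(-5 + x))
(M(-3)*(31 - 26) - 134*9)/(-2647 - 3202) = ((3*(-3)/(-5 - 3))*(31 - 26) - 134*9)/(-2647 - 3202) = ((3*(-3)/(-8))*5 - 1206)/(-5849) = ((3*(-3)*(-⅛))*5 - 1206)*(-1/5849) = ((9/8)*5 - 1206)*(-1/5849) = (45/8 - 1206)*(-1/5849) = -9603/8*(-1/5849) = 9603/46792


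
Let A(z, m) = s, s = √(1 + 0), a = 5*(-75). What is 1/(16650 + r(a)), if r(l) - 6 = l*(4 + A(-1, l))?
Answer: 1/14781 ≈ 6.7654e-5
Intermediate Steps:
a = -375
s = 1 (s = √1 = 1)
A(z, m) = 1
r(l) = 6 + 5*l (r(l) = 6 + l*(4 + 1) = 6 + l*5 = 6 + 5*l)
1/(16650 + r(a)) = 1/(16650 + (6 + 5*(-375))) = 1/(16650 + (6 - 1875)) = 1/(16650 - 1869) = 1/14781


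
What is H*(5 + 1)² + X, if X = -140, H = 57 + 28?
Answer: 2920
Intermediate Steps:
H = 85
H*(5 + 1)² + X = 85*(5 + 1)² - 140 = 85*6² - 140 = 85*36 - 140 = 3060 - 140 = 2920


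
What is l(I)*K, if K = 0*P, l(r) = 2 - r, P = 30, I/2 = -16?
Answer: 0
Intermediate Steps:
I = -32 (I = 2*(-16) = -32)
K = 0 (K = 0*30 = 0)
l(I)*K = (2 - 1*(-32))*0 = (2 + 32)*0 = 34*0 = 0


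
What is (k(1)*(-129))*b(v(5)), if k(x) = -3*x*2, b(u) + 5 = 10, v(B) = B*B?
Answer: 3870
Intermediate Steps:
v(B) = B²
b(u) = 5 (b(u) = -5 + 10 = 5)
k(x) = -6*x
(k(1)*(-129))*b(v(5)) = (-6*1*(-129))*5 = -6*(-129)*5 = 774*5 = 3870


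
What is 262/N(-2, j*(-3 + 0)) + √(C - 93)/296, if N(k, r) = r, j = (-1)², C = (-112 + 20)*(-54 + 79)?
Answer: -262/3 + I*√2393/296 ≈ -87.333 + 0.16526*I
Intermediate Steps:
C = -2300 (C = -92*25 = -2300)
j = 1
262/N(-2, j*(-3 + 0)) + √(C - 93)/296 = 262/((1*(-3 + 0))) + √(-2300 - 93)/296 = 262/((1*(-3))) + √(-2393)*(1/296) = 262/(-3) + (I*√2393)*(1/296) = 262*(-⅓) + I*√2393/296 = -262/3 + I*√2393/296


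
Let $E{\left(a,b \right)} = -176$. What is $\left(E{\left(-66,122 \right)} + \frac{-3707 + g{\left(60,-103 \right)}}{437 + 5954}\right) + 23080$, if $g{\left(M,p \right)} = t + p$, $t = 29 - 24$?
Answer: $\frac{146375659}{6391} \approx 22903.0$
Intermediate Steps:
$t = 5$
$g{\left(M,p \right)} = 5 + p$
$\left(E{\left(-66,122 \right)} + \frac{-3707 + g{\left(60,-103 \right)}}{437 + 5954}\right) + 23080 = \left(-176 + \frac{-3707 + \left(5 - 103\right)}{437 + 5954}\right) + 23080 = \left(-176 + \frac{-3707 - 98}{6391}\right) + 23080 = \left(-176 - \frac{3805}{6391}\right) + 23080 = - \frac{1128621}{6391} + 23080 = \frac{146375659}{6391}$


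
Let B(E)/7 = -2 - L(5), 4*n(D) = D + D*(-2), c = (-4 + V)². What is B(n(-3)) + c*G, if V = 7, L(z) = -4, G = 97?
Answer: 887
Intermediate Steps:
c = 9 (c = (-4 + 7)² = 3² = 9)
n(D) = -D/4 (n(D) = (D + D*(-2))/4 = (D - 2*D)/4 = (-D)/4 = -D/4)
B(E) = 14 (B(E) = 7*(-2 - 1*(-4)) = 7*(-2 + 4) = 7*2 = 14)
B(n(-3)) + c*G = 14 + 9*97 = 14 + 873 = 887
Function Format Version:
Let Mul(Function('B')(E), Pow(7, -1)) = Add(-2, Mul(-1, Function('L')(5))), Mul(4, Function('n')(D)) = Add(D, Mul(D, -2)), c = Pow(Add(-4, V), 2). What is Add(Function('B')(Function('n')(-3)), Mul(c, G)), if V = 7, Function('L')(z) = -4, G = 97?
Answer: 887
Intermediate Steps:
c = 9 (c = Pow(Add(-4, 7), 2) = Pow(3, 2) = 9)
Function('n')(D) = Mul(Rational(-1, 4), D) (Function('n')(D) = Mul(Rational(1, 4), Add(D, Mul(D, -2))) = Mul(Rational(1, 4), Add(D, Mul(-2, D))) = Mul(Rational(1, 4), Mul(-1, D)) = Mul(Rational(-1, 4), D))
Function('B')(E) = 14 (Function('B')(E) = Mul(7, Add(-2, Mul(-1, -4))) = Mul(7, Add(-2, 4)) = Mul(7, 2) = 14)
Add(Function('B')(Function('n')(-3)), Mul(c, G)) = Add(14, Mul(9, 97)) = Add(14, 873) = 887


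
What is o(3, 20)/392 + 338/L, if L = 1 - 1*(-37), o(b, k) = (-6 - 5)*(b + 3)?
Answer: 32497/3724 ≈ 8.7264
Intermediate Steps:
o(b, k) = -33 - 11*b (o(b, k) = -11*(3 + b) = -33 - 11*b)
L = 38 (L = 1 + 37 = 38)
o(3, 20)/392 + 338/L = (-33 - 11*3)/392 + 338/38 = (-33 - 33)*(1/392) + 338*(1/38) = -66*1/392 + 169/19 = -33/196 + 169/19 = 32497/3724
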